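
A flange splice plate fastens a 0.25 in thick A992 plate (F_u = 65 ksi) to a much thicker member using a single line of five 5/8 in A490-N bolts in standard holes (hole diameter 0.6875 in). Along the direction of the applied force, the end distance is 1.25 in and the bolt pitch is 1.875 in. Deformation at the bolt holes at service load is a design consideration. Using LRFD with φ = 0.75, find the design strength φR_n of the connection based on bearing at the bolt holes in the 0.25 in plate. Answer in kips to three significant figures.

Per bolt r_n = 1.2 l_c t F_u ≤ 2.4 d t F_u; upper limit = 2.4 × 0.625 × 0.25 × 65 = 24.38 kips.
Edge bolt: l_c = 1.25 − 0.6875/2 = 0.9062 in → 1.2 × 0.9062 × 0.25 × 65 = 17.67 → r_n = 17.67 kips.
Interior bolts: l_c = 1.875 − 0.6875 = 1.188 in → 1.2 × 1.188 × 0.25 × 65 = 23.16 → r_n = 23.16 kips.
R_n = 1 × 17.67 + 4 × 23.16 = 110.3 kips.
Design strength φR_n = 0.75 × 110.3 = 82.7 kips.

82.7 kips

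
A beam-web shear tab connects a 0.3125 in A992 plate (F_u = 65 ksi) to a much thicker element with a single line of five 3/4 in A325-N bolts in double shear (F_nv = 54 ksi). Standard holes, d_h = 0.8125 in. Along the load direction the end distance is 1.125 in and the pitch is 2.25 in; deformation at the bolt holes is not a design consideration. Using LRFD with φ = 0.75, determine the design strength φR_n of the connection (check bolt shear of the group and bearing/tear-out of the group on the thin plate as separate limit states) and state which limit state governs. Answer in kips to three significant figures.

148 kips (bearing governs)

Bolt shear: A_b = π·0.75²/4 = 0.4418 in²; R_n = 54 × 0.4418 × 5 × 2 = 238.6 kips → 0.75 × 238.6 = 179 kips.
Bearing (1.5 l_c t F_u ≤ 3.0 d t F_u): upper limit = 3.0·0.75·0.3125·65 = 45.7 kips.
  Edge l_c = 1.125 − 0.8125/2 = 0.7188 → r_n = 21.9 kips; interior l_c = 2.25 − 0.8125 = 1.438 → r_n = 43.8 kips.
  R_n,bearing = 1·21.9 + 4·43.8 = 197.1 kips → 0.75 × 197.1 = 148 kips.
Bearing governs: 148 kips.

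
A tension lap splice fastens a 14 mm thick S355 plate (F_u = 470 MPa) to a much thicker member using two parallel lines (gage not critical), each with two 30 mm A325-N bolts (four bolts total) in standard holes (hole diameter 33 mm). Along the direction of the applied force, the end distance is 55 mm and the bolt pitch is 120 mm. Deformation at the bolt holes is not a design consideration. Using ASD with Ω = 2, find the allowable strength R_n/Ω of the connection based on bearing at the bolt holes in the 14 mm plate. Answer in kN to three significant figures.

972 kN

Per bolt r_n = 1.5 l_c t F_u ≤ 3.0 d t F_u; upper limit = 3.0 × 30 × 14 × 470 / 1000 = 592.2 kN.
Edge bolt: l_c = 55 − 33/2 = 38.5 mm → 1.5 × 38.5 × 14 × 470 / 1000 = 380 → r_n = 380 kN.
Interior bolts: l_c = 120 − 33 = 87 mm → 1.5 × 87 × 14 × 470 / 1000 = 858.7 → r_n = 592.2 kN.
R_n = 2 × 380 + 2 × 592.2 = 1944 kN.
Allowable strength R_n/Ω = 1944 / 2 = 972 kN.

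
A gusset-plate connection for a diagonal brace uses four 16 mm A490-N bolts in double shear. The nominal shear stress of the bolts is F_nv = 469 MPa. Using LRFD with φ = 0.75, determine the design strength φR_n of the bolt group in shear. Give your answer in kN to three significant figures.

566 kN

A_b = π × 16² / 4 = 201.1 mm².
R_n = F_nv · A_b · n · n_s = 469 × 201.1 × 4 × 2 / 1000 = 754.4 kN.
Design strength φR_n = 0.75 × 754.4 = 566 kN.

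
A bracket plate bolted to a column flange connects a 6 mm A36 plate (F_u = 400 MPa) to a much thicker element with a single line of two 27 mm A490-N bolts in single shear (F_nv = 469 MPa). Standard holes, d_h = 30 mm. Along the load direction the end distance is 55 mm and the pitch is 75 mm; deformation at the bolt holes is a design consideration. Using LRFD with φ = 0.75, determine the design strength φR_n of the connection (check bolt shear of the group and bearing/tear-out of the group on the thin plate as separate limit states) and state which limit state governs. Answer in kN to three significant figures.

184 kN (bearing governs)

Bolt shear: A_b = π·27²/4 = 572.6 mm²; R_n = 469 × 572.6 × 2 × 1 / 1000 = 537.1 kN → 0.75 × 537.1 = 403 kN.
Bearing (1.2 l_c t F_u ≤ 2.4 d t F_u): upper limit = 2.4·27·6·400 / 1000 = 155.5 kN.
  Edge l_c = 55 − 30/2 = 40 → r_n = 115.2 kN; interior l_c = 75 − 30 = 45 → r_n = 129.6 kN.
  R_n,bearing = 1·115.2 + 1·129.6 = 244.8 kN → 0.75 × 244.8 = 184 kN.
Bearing governs: 184 kN.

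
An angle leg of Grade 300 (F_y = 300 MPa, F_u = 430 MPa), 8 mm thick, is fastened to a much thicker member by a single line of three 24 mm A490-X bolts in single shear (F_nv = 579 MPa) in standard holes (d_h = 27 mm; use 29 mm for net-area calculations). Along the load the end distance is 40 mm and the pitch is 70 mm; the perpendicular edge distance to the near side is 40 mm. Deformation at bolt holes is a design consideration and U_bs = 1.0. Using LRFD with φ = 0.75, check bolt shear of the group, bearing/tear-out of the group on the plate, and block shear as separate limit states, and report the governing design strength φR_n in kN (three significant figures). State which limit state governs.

232 kN (block shear governs)

Bolt shear: A_b = π·24²/4 = 452.4 mm²; R_n = 579 × 452.4 × 3 × 1 / 1000 = 785.8 kN → 0.75 × 785.8 = 589 kN.
Bearing: edge l_c = 26.5, r_n = 109.4 kN; interior l_c = 43, r_n = 177.5 kN; R_n = 109.4 + 2·177.5 = 464.4 kN → 348 kN.
Block shear: A_gv = 1440, A_nv = 860, A_nt = 204 mm²; R_n = min(0.6F_uA_nv, 0.6F_yA_gv) + U_bs·F_u·A_nt = 309.6 kN → 232 kN.
Block shear governs: 232 kN.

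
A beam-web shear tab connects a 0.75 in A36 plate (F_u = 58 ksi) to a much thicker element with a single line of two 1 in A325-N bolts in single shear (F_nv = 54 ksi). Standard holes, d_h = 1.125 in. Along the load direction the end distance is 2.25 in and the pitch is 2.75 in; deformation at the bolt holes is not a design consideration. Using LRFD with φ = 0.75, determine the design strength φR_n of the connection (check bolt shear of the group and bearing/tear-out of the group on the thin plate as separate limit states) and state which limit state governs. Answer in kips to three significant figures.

Bolt shear: A_b = π·1²/4 = 0.7854 in²; R_n = 54 × 0.7854 × 2 × 1 = 84.82 kips → 0.75 × 84.82 = 63.6 kips.
Bearing (1.5 l_c t F_u ≤ 3.0 d t F_u): upper limit = 3.0·1·0.75·58 = 130.5 kips.
  Edge l_c = 2.25 − 1.125/2 = 1.688 → r_n = 110.1 kips; interior l_c = 2.75 − 1.125 = 1.625 → r_n = 106 kips.
  R_n,bearing = 1·110.1 + 1·106 = 216.1 kips → 0.75 × 216.1 = 162 kips.
Bolt shear governs: 63.6 kips.

63.6 kips (bolt shear governs)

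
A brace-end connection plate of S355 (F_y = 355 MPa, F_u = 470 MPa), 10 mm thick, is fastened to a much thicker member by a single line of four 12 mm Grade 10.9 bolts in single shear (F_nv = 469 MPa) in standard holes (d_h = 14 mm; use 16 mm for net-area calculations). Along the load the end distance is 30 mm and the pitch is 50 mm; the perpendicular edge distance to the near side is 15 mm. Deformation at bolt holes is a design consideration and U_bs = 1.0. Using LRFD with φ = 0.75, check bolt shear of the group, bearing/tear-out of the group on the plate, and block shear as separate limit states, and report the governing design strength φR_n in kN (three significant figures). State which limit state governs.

Bolt shear: A_b = π·12²/4 = 113.1 mm²; R_n = 469 × 113.1 × 4 × 1 / 1000 = 212.2 kN → 0.75 × 212.2 = 159 kN.
Bearing: edge l_c = 23, r_n = 129.7 kN; interior l_c = 36, r_n = 135.4 kN; R_n = 129.7 + 3·135.4 = 535.8 kN → 402 kN.
Block shear: A_gv = 1800, A_nv = 1240, A_nt = 70 mm²; R_n = min(0.6F_uA_nv, 0.6F_yA_gv) + U_bs·F_u·A_nt = 382.6 kN → 287 kN.
Bolt shear governs: 159 kN.

159 kN (bolt shear governs)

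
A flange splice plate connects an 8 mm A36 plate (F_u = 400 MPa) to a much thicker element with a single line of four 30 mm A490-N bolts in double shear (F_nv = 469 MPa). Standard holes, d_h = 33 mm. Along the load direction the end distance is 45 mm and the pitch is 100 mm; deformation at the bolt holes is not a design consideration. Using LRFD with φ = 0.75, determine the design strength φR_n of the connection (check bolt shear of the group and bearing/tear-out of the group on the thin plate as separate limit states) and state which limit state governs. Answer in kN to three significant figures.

751 kN (bearing governs)

Bolt shear: A_b = π·30²/4 = 706.9 mm²; R_n = 469 × 706.9 × 4 × 2 / 1000 = 2652 kN → 0.75 × 2652 = 1990 kN.
Bearing (1.5 l_c t F_u ≤ 3.0 d t F_u): upper limit = 3.0·30·8·400 / 1000 = 288 kN.
  Edge l_c = 45 − 33/2 = 28.5 → r_n = 136.8 kN; interior l_c = 100 − 33 = 67 → r_n = 288 kN.
  R_n,bearing = 1·136.8 + 3·288 = 1001 kN → 0.75 × 1001 = 751 kN.
Bearing governs: 751 kN.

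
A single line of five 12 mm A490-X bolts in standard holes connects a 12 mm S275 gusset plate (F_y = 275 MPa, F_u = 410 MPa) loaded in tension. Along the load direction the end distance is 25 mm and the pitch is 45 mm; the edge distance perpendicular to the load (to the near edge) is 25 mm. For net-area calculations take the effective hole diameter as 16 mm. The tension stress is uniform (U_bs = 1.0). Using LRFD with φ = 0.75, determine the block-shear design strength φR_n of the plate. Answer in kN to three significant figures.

357 kN

Shear plane L_v = 25 + 4·45 = 205 mm; A_gv = 205 × 12 = 2460 mm².
A_nv = (205 − 4.5·16) × 12 = 1596 mm².
A_nt = (25 − 0.5·16) × 12 = 204 mm².
0.6 F_u A_nv = 392.6 kN; 0.6 F_y A_gv = 405.9 kN → shear rupture governs the shear term.
R_n = 392.6 + 1.0 × 410 × 204 / 1000 = 476.3 kN.
Design strength φR_n = 0.75 × 476.3 = 357 kN.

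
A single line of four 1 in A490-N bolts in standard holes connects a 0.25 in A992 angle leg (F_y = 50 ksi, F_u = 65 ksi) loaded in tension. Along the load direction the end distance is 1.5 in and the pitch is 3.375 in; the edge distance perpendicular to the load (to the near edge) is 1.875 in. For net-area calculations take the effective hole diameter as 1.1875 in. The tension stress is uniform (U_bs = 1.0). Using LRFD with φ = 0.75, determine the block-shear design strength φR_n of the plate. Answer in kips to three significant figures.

Shear plane L_v = 1.5 + 3·3.375 = 11.62 in; A_gv = 11.62 × 0.25 = 2.906 in².
A_nv = (11.62 − 3.5·1.1875) × 0.25 = 1.867 in².
A_nt = (1.875 − 0.5·1.1875) × 0.25 = 0.3203 in².
0.6 F_u A_nv = 72.82 kips; 0.6 F_y A_gv = 87.19 kips → shear rupture governs the shear term.
R_n = 72.82 + 1.0 × 65 × 0.3203 = 93.64 kips.
Design strength φR_n = 0.75 × 93.64 = 70.2 kips.

70.2 kips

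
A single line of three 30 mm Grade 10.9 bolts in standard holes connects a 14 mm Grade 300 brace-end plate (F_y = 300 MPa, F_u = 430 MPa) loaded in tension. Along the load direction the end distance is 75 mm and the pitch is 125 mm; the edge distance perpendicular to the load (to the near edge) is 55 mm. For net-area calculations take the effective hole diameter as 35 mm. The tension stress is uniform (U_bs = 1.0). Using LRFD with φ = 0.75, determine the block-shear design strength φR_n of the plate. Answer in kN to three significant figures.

Shear plane L_v = 75 + 2·125 = 325 mm; A_gv = 325 × 14 = 4550 mm².
A_nv = (325 − 2.5·35) × 14 = 3325 mm².
A_nt = (55 − 0.5·35) × 14 = 525 mm².
0.6 F_u A_nv = 857.9 kN; 0.6 F_y A_gv = 819 kN → shear yielding governs the shear term.
R_n = 819 + 1.0 × 430 × 525 / 1000 = 1045 kN.
Design strength φR_n = 0.75 × 1045 = 784 kN.

784 kN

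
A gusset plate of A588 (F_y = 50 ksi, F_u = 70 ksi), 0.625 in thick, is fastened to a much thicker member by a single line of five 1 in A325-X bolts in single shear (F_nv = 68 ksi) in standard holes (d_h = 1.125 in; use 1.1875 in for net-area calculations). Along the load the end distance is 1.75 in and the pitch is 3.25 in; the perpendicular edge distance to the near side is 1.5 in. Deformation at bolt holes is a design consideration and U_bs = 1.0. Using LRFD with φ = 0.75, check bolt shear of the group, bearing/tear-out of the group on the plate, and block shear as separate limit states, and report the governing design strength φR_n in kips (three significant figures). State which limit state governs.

200 kips (bolt shear governs)

Bolt shear: A_b = π·1²/4 = 0.7854 in²; R_n = 68 × 0.7854 × 5 × 1 = 267 kips → 0.75 × 267 = 200 kips.
Bearing: edge l_c = 1.188, r_n = 62.34 kips; interior l_c = 2.125, r_n = 105 kips; R_n = 62.34 + 4·105 = 482.3 kips → 362 kips.
Block shear: A_gv = 9.219, A_nv = 5.879, A_nt = 0.5664 in²; R_n = min(0.6F_uA_nv, 0.6F_yA_gv) + U_bs·F_u·A_nt = 286.6 kips → 215 kips.
Bolt shear governs: 200 kips.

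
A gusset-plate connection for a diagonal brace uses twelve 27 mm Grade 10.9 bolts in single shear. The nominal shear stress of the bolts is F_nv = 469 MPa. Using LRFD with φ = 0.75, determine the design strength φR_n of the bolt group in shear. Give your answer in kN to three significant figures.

A_b = π × 27² / 4 = 572.6 mm².
R_n = F_nv · A_b · n · n_s = 469 × 572.6 × 12 × 1 / 1000 = 3222 kN.
Design strength φR_n = 0.75 × 3222 = 2420 kN.

2420 kN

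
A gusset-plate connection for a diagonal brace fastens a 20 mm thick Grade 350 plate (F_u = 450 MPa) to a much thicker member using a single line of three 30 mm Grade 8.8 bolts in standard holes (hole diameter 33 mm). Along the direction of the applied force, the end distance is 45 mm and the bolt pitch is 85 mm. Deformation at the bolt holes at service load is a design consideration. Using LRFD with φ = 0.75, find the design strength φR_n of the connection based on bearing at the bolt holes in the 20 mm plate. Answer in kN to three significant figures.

1070 kN

Per bolt r_n = 1.2 l_c t F_u ≤ 2.4 d t F_u; upper limit = 2.4 × 30 × 20 × 450 / 1000 = 648 kN.
Edge bolt: l_c = 45 − 33/2 = 28.5 mm → 1.2 × 28.5 × 20 × 450 / 1000 = 307.8 → r_n = 307.8 kN.
Interior bolts: l_c = 85 − 33 = 52 mm → 1.2 × 52 × 20 × 450 / 1000 = 561.6 → r_n = 561.6 kN.
R_n = 1 × 307.8 + 2 × 561.6 = 1431 kN.
Design strength φR_n = 0.75 × 1431 = 1070 kN.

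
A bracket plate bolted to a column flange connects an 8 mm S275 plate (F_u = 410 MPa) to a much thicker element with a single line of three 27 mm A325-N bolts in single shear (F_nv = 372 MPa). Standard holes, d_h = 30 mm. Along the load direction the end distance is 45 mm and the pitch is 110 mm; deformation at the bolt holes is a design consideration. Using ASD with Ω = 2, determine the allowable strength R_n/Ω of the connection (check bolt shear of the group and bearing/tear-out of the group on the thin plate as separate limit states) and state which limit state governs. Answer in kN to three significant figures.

Bolt shear: A_b = π·27²/4 = 572.6 mm²; R_n = 372 × 572.6 × 3 × 1 / 1000 = 639 kN → 639 / 2 = 319 kN.
Bearing (1.2 l_c t F_u ≤ 2.4 d t F_u): upper limit = 2.4·27·8·410 / 1000 = 212.5 kN.
  Edge l_c = 45 − 30/2 = 30 → r_n = 118.1 kN; interior l_c = 110 − 30 = 80 → r_n = 212.5 kN.
  R_n,bearing = 1·118.1 + 2·212.5 = 543.2 kN → 543.2 / 2 = 272 kN.
Bearing governs: 272 kN.

272 kN (bearing governs)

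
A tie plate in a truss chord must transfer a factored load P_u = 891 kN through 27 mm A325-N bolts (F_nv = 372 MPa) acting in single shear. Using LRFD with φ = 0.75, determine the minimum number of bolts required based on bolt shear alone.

6 bolts

A_b = π·27²/4 = 572.6 mm².
Per-bolt design strength φR_n = 0.75 × 372 × 572.6 × 1 / 1000 = 159.7 kN.
n ≥ 891 / 159.7 = 5.578 → use 6 bolts.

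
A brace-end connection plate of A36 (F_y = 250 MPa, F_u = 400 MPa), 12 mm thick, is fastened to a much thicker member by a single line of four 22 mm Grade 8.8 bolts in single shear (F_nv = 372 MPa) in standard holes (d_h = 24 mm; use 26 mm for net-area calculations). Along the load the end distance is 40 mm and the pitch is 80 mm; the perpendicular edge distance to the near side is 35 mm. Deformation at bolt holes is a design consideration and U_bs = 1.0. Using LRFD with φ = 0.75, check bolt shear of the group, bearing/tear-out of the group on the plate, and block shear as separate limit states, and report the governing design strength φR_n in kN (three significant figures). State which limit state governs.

424 kN (bolt shear governs)

Bolt shear: A_b = π·22²/4 = 380.1 mm²; R_n = 372 × 380.1 × 4 × 1 / 1000 = 565.6 kN → 0.75 × 565.6 = 424 kN.
Bearing: edge l_c = 28, r_n = 161.3 kN; interior l_c = 56, r_n = 253.4 kN; R_n = 161.3 + 3·253.4 = 921.6 kN → 691 kN.
Block shear: A_gv = 3360, A_nv = 2268, A_nt = 264 mm²; R_n = min(0.6F_uA_nv, 0.6F_yA_gv) + U_bs·F_u·A_nt = 609.6 kN → 457 kN.
Bolt shear governs: 424 kN.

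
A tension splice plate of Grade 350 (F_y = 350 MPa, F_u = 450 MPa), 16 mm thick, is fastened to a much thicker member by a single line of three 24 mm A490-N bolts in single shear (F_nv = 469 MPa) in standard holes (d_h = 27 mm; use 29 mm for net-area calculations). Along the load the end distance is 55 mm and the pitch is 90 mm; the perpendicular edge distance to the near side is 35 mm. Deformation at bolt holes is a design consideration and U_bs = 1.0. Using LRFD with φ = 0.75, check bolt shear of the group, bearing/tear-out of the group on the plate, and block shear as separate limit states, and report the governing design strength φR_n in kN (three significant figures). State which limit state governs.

477 kN (bolt shear governs)

Bolt shear: A_b = π·24²/4 = 452.4 mm²; R_n = 469 × 452.4 × 3 × 1 / 1000 = 636.5 kN → 0.75 × 636.5 = 477 kN.
Bearing: edge l_c = 41.5, r_n = 358.6 kN; interior l_c = 63, r_n = 414.7 kN; R_n = 358.6 + 2·414.7 = 1188 kN → 891 kN.
Block shear: A_gv = 3760, A_nv = 2600, A_nt = 328 mm²; R_n = min(0.6F_uA_nv, 0.6F_yA_gv) + U_bs·F_u·A_nt = 849.6 kN → 637 kN.
Bolt shear governs: 477 kN.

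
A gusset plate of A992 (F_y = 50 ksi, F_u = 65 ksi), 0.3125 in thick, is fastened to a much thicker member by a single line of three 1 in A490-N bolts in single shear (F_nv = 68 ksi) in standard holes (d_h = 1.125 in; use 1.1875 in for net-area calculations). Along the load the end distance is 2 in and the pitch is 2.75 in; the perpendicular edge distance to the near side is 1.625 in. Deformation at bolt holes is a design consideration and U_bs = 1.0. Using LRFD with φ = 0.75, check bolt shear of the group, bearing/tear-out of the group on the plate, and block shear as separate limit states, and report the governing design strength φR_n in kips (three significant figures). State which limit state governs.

57.1 kips (block shear governs)

Bolt shear: A_b = π·1²/4 = 0.7854 in²; R_n = 68 × 0.7854 × 3 × 1 = 160.2 kips → 0.75 × 160.2 = 120 kips.
Bearing: edge l_c = 1.438, r_n = 35.04 kips; interior l_c = 1.625, r_n = 39.61 kips; R_n = 35.04 + 2·39.61 = 114.3 kips → 85.7 kips.
Block shear: A_gv = 2.344, A_nv = 1.416, A_nt = 0.3223 in²; R_n = min(0.6F_uA_nv, 0.6F_yA_gv) + U_bs·F_u·A_nt = 76.17 kips → 57.1 kips.
Block shear governs: 57.1 kips.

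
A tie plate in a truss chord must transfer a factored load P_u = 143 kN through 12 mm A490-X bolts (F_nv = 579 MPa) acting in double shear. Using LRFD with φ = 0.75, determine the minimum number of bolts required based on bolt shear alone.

2 bolts

A_b = π·12²/4 = 113.1 mm².
Per-bolt design strength φR_n = 0.75 × 579 × 113.1 × 2 / 1000 = 98.23 kN.
n ≥ 143 / 98.23 = 1.456 → use 2 bolts.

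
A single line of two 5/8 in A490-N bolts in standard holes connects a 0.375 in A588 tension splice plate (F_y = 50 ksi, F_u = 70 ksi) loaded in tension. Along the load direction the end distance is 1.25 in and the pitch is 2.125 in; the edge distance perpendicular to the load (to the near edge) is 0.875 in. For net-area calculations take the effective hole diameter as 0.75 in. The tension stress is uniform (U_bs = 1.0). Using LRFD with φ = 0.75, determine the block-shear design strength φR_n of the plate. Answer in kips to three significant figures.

36.4 kips

Shear plane L_v = 1.25 + 1·2.125 = 3.375 in; A_gv = 3.375 × 0.375 = 1.266 in².
A_nv = (3.375 − 1.5·0.75) × 0.375 = 0.8438 in².
A_nt = (0.875 − 0.5·0.75) × 0.375 = 0.1875 in².
0.6 F_u A_nv = 35.44 kips; 0.6 F_y A_gv = 37.97 kips → shear rupture governs the shear term.
R_n = 35.44 + 1.0 × 70 × 0.1875 = 48.56 kips.
Design strength φR_n = 0.75 × 48.56 = 36.4 kips.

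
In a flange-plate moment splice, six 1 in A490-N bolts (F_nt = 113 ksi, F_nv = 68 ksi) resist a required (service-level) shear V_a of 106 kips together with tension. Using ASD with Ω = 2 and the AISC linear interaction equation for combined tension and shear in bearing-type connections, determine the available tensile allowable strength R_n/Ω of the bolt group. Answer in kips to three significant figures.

170 kips

A_b = π·1²/4 = 0.7854 in²; f_rv = 106 / (6 × 0.7854) = 22.49 ksi.
F'_nt = 1.3 F_nt − (Ω F_nt / F_nv) f_rv = 1.3·113 − (2·113/68)·22.49 = 72.14 ksi, capped at F_nt → F'_nt = 72.14 ksi.
R_n = F'_nt · A_b · n = 72.14 × 0.7854 × 6 = 340 kips.
Allowable strength R_n/Ω = 340 / 2 = 170 kips.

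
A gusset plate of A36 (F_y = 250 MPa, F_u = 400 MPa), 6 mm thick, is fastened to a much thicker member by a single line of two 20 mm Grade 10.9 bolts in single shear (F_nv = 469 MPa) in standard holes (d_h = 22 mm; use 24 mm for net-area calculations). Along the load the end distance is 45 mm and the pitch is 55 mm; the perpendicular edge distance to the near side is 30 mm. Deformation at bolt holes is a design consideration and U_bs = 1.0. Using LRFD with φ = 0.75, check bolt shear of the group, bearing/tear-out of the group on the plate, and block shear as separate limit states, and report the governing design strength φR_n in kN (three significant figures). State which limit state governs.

99.9 kN (block shear governs)

Bolt shear: A_b = π·20²/4 = 314.2 mm²; R_n = 469 × 314.2 × 2 × 1 / 1000 = 294.7 kN → 0.75 × 294.7 = 221 kN.
Bearing: edge l_c = 34, r_n = 97.92 kN; interior l_c = 33, r_n = 95.04 kN; R_n = 97.92 + 1·95.04 = 193 kN → 145 kN.
Block shear: A_gv = 600, A_nv = 384, A_nt = 108 mm²; R_n = min(0.6F_uA_nv, 0.6F_yA_gv) + U_bs·F_u·A_nt = 133.2 kN → 99.9 kN.
Block shear governs: 99.9 kN.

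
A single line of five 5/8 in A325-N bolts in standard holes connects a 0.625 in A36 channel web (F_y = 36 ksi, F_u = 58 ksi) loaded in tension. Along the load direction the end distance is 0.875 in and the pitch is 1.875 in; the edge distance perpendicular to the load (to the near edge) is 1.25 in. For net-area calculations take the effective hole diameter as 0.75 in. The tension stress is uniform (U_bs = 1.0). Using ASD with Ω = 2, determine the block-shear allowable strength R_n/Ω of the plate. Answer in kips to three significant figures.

Shear plane L_v = 0.875 + 4·1.875 = 8.375 in; A_gv = 8.375 × 0.625 = 5.234 in².
A_nv = (8.375 − 4.5·0.75) × 0.625 = 3.125 in².
A_nt = (1.25 − 0.5·0.75) × 0.625 = 0.5469 in².
0.6 F_u A_nv = 108.7 kips; 0.6 F_y A_gv = 113.1 kips → shear rupture governs the shear term.
R_n = 108.7 + 1.0 × 58 × 0.5469 = 140.5 kips.
Allowable strength R_n/Ω = 140.5 / 2 = 70.2 kips.

70.2 kips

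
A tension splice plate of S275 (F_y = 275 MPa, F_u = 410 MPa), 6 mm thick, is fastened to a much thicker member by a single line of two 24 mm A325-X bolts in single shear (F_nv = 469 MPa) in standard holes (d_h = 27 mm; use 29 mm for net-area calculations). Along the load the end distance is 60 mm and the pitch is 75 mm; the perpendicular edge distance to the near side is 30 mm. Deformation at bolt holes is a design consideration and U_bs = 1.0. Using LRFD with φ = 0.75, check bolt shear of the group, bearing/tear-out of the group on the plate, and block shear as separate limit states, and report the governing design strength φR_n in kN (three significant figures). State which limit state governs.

Bolt shear: A_b = π·24²/4 = 452.4 mm²; R_n = 469 × 452.4 × 2 × 1 / 1000 = 424.3 kN → 0.75 × 424.3 = 318 kN.
Bearing: edge l_c = 46.5, r_n = 137.3 kN; interior l_c = 48, r_n = 141.7 kN; R_n = 137.3 + 1·141.7 = 279 kN → 209 kN.
Block shear: A_gv = 810, A_nv = 549, A_nt = 93 mm²; R_n = min(0.6F_uA_nv, 0.6F_yA_gv) + U_bs·F_u·A_nt = 171.8 kN → 129 kN.
Block shear governs: 129 kN.

129 kN (block shear governs)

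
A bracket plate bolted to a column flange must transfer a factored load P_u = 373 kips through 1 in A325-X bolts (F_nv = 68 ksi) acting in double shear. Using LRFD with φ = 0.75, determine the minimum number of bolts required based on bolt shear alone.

A_b = π·1²/4 = 0.7854 in².
Per-bolt design strength φR_n = 0.75 × 68 × 0.7854 × 2 = 80.11 kips.
n ≥ 373 / 80.11 = 4.656 → use 5 bolts.

5 bolts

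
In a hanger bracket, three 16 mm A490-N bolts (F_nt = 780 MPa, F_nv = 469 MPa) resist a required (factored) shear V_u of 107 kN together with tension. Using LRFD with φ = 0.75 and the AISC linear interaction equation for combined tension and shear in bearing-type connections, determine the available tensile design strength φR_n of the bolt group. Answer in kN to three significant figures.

281 kN

A_b = π·16²/4 = 201.1 mm²; f_rv = 107 × 1000 / (3 × 201.1) = 177.4 MPa.
F'_nt = 1.3 F_nt − (F_nt / φF_nv) f_rv = 1.3·780 − (780/(0.75·469))·177.4 = 620.6 MPa, capped at F_nt → F'_nt = 620.6 MPa.
R_n = F'_nt · A_b · n = 620.6 × 201.1 × 3 / 1000 = 374.4 kN.
Design strength φR_n = 0.75 × 374.4 = 281 kN.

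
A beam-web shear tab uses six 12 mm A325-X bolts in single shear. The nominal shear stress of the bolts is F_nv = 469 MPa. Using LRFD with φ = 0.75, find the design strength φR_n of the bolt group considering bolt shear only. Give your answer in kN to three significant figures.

A_b = π × 12² / 4 = 113.1 mm².
R_n = F_nv · A_b · n · n_s = 469 × 113.1 × 6 × 1 / 1000 = 318.3 kN.
Design strength φR_n = 0.75 × 318.3 = 239 kN.

239 kN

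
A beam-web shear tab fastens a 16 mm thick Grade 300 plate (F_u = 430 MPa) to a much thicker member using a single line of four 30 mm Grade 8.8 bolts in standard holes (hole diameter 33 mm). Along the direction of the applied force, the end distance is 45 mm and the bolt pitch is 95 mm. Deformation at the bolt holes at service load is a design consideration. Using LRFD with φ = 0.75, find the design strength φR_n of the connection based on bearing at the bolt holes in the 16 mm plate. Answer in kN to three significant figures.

1290 kN

Per bolt r_n = 1.2 l_c t F_u ≤ 2.4 d t F_u; upper limit = 2.4 × 30 × 16 × 430 / 1000 = 495.4 kN.
Edge bolt: l_c = 45 − 33/2 = 28.5 mm → 1.2 × 28.5 × 16 × 430 / 1000 = 235.3 → r_n = 235.3 kN.
Interior bolts: l_c = 95 − 33 = 62 mm → 1.2 × 62 × 16 × 430 / 1000 = 511.9 → r_n = 495.4 kN.
R_n = 1 × 235.3 + 3 × 495.4 = 1721 kN.
Design strength φR_n = 0.75 × 1721 = 1290 kN.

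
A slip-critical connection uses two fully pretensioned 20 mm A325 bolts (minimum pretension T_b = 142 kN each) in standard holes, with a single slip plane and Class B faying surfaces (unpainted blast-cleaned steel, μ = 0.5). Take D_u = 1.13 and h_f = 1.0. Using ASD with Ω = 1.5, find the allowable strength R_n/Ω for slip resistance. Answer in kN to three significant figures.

R_n = μ · D_u · h_f · T_b · n_s · n_b = 0.5 × 1.13 × 1.0 × 142 × 1 × 2 = 160.5 kN.
Allowable strength R_n/Ω = 160.5 / 1.5 = 107 kN.

107 kN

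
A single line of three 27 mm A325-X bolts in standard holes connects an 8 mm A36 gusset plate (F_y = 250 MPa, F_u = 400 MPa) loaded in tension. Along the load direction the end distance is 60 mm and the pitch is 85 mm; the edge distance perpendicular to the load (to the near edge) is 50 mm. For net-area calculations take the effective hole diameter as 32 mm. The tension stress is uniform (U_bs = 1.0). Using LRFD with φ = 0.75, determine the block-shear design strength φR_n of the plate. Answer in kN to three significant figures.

Shear plane L_v = 60 + 2·85 = 230 mm; A_gv = 230 × 8 = 1840 mm².
A_nv = (230 − 2.5·32) × 8 = 1200 mm².
A_nt = (50 − 0.5·32) × 8 = 272 mm².
0.6 F_u A_nv = 288 kN; 0.6 F_y A_gv = 276 kN → shear yielding governs the shear term.
R_n = 276 + 1.0 × 400 × 272 / 1000 = 384.8 kN.
Design strength φR_n = 0.75 × 384.8 = 289 kN.

289 kN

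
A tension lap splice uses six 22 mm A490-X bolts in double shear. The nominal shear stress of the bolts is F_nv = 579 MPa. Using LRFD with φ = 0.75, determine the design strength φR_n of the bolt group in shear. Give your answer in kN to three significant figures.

1980 kN

A_b = π × 22² / 4 = 380.1 mm².
R_n = F_nv · A_b · n · n_s = 579 × 380.1 × 6 × 2 / 1000 = 2641 kN.
Design strength φR_n = 0.75 × 2641 = 1980 kN.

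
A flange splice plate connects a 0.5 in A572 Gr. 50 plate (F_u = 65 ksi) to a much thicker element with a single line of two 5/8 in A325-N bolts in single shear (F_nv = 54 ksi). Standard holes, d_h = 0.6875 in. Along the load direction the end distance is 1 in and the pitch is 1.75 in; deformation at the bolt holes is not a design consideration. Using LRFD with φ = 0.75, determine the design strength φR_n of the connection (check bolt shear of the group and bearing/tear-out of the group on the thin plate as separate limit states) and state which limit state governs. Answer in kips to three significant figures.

24.9 kips (bolt shear governs)

Bolt shear: A_b = π·0.625²/4 = 0.3068 in²; R_n = 54 × 0.3068 × 2 × 1 = 33.13 kips → 0.75 × 33.13 = 24.9 kips.
Bearing (1.5 l_c t F_u ≤ 3.0 d t F_u): upper limit = 3.0·0.625·0.5·65 = 60.94 kips.
  Edge l_c = 1 − 0.6875/2 = 0.6562 → r_n = 31.99 kips; interior l_c = 1.75 − 0.6875 = 1.062 → r_n = 51.8 kips.
  R_n,bearing = 1·31.99 + 1·51.8 = 83.79 kips → 0.75 × 83.79 = 62.8 kips.
Bolt shear governs: 24.9 kips.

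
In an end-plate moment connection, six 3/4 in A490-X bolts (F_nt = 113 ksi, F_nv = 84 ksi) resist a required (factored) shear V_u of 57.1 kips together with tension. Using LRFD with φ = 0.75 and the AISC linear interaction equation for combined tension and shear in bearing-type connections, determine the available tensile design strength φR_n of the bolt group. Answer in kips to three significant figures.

215 kips

A_b = π·0.75²/4 = 0.4418 in²; f_rv = 57.1 / (6 × 0.4418) = 21.54 ksi.
F'_nt = 1.3 F_nt − (F_nt / φF_nv) f_rv = 1.3·113 − (113/(0.75·84))·21.54 = 108.3 ksi, capped at F_nt → F'_nt = 108.3 ksi.
R_n = F'_nt · A_b · n = 108.3 × 0.4418 × 6 = 287 kips.
Design strength φR_n = 0.75 × 287 = 215 kips.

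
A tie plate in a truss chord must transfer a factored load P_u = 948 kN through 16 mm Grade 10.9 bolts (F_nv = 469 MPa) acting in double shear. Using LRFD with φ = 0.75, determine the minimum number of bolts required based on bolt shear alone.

7 bolts

A_b = π·16²/4 = 201.1 mm².
Per-bolt design strength φR_n = 0.75 × 469 × 201.1 × 2 / 1000 = 141.4 kN.
n ≥ 948 / 141.4 = 6.702 → use 7 bolts.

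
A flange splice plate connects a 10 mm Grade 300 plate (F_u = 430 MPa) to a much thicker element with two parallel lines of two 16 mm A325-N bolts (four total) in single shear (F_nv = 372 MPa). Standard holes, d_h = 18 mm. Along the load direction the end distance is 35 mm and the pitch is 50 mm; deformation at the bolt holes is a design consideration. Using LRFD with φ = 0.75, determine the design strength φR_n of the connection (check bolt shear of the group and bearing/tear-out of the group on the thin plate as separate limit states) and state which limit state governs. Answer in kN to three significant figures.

224 kN (bolt shear governs)

Bolt shear: A_b = π·16²/4 = 201.1 mm²; R_n = 372 × 201.1 × 4 × 1 / 1000 = 299.2 kN → 0.75 × 299.2 = 224 kN.
Bearing (1.2 l_c t F_u ≤ 2.4 d t F_u): upper limit = 2.4·16·10·430 / 1000 = 165.1 kN.
  Edge l_c = 35 − 18/2 = 26 → r_n = 134.2 kN; interior l_c = 50 − 18 = 32 → r_n = 165.1 kN.
  R_n,bearing = 2·134.2 + 2·165.1 = 598.6 kN → 0.75 × 598.6 = 449 kN.
Bolt shear governs: 224 kN.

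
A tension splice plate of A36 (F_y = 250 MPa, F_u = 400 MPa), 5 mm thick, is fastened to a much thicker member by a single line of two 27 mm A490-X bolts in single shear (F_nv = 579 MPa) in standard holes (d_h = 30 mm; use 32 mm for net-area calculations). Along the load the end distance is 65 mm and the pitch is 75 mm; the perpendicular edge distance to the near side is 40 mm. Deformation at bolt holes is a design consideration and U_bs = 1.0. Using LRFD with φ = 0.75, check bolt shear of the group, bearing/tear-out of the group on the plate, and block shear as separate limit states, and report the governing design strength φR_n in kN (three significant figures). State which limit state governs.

Bolt shear: A_b = π·27²/4 = 572.6 mm²; R_n = 579 × 572.6 × 2 × 1 / 1000 = 663 kN → 0.75 × 663 = 497 kN.
Bearing: edge l_c = 50, r_n = 120 kN; interior l_c = 45, r_n = 108 kN; R_n = 120 + 1·108 = 228 kN → 171 kN.
Block shear: A_gv = 700, A_nv = 460, A_nt = 120 mm²; R_n = min(0.6F_uA_nv, 0.6F_yA_gv) + U_bs·F_u·A_nt = 153 kN → 115 kN.
Block shear governs: 115 kN.

115 kN (block shear governs)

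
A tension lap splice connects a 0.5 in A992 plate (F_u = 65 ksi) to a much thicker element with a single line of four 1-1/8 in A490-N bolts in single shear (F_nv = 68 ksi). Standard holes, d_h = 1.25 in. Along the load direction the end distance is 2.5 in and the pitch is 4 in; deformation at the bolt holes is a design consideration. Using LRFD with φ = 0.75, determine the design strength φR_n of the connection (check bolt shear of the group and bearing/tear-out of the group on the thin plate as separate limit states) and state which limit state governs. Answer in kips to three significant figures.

Bolt shear: A_b = π·1.125²/4 = 0.994 in²; R_n = 68 × 0.994 × 4 × 1 = 270.4 kips → 0.75 × 270.4 = 203 kips.
Bearing (1.2 l_c t F_u ≤ 2.4 d t F_u): upper limit = 2.4·1.125·0.5·65 = 87.75 kips.
  Edge l_c = 2.5 − 1.25/2 = 1.875 → r_n = 73.12 kips; interior l_c = 4 − 1.25 = 2.75 → r_n = 87.75 kips.
  R_n,bearing = 1·73.12 + 3·87.75 = 336.4 kips → 0.75 × 336.4 = 252 kips.
Bolt shear governs: 203 kips.

203 kips (bolt shear governs)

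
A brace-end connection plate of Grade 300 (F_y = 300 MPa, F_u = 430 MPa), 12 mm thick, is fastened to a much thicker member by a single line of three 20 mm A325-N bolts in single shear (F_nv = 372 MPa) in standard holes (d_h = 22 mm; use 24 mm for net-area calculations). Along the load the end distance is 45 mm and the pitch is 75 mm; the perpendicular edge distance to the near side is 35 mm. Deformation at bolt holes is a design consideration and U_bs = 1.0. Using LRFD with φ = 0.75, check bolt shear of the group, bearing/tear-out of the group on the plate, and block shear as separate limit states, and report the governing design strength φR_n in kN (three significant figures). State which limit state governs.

Bolt shear: A_b = π·20²/4 = 314.2 mm²; R_n = 372 × 314.2 × 3 × 1 / 1000 = 350.6 kN → 0.75 × 350.6 = 263 kN.
Bearing: edge l_c = 34, r_n = 210.5 kN; interior l_c = 53, r_n = 247.7 kN; R_n = 210.5 + 2·247.7 = 705.9 kN → 529 kN.
Block shear: A_gv = 2340, A_nv = 1620, A_nt = 276 mm²; R_n = min(0.6F_uA_nv, 0.6F_yA_gv) + U_bs·F_u·A_nt = 536.6 kN → 402 kN.
Bolt shear governs: 263 kN.

263 kN (bolt shear governs)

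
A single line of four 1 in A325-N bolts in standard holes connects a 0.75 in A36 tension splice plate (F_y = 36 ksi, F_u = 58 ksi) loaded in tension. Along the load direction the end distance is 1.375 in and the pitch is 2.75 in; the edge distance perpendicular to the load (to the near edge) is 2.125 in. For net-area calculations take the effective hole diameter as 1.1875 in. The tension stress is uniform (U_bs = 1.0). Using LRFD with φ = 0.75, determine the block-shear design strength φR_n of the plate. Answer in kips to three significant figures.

157 kips

Shear plane L_v = 1.375 + 3·2.75 = 9.625 in; A_gv = 9.625 × 0.75 = 7.219 in².
A_nv = (9.625 − 3.5·1.1875) × 0.75 = 4.102 in².
A_nt = (2.125 − 0.5·1.1875) × 0.75 = 1.148 in².
0.6 F_u A_nv = 142.7 kips; 0.6 F_y A_gv = 155.9 kips → shear rupture governs the shear term.
R_n = 142.7 + 1.0 × 58 × 1.148 = 209.3 kips.
Design strength φR_n = 0.75 × 209.3 = 157 kips.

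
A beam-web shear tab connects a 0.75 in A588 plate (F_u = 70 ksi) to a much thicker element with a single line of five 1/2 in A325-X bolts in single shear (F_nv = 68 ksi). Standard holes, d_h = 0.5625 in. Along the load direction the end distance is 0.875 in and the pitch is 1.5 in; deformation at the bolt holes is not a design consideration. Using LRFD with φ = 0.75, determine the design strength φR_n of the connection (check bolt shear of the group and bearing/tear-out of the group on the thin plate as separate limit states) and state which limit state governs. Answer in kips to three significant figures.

50.1 kips (bolt shear governs)

Bolt shear: A_b = π·0.5²/4 = 0.1963 in²; R_n = 68 × 0.1963 × 5 × 1 = 66.76 kips → 0.75 × 66.76 = 50.1 kips.
Bearing (1.5 l_c t F_u ≤ 3.0 d t F_u): upper limit = 3.0·0.5·0.75·70 = 78.75 kips.
  Edge l_c = 0.875 − 0.5625/2 = 0.5938 → r_n = 46.76 kips; interior l_c = 1.5 − 0.5625 = 0.9375 → r_n = 73.83 kips.
  R_n,bearing = 1·46.76 + 4·73.83 = 342.1 kips → 0.75 × 342.1 = 257 kips.
Bolt shear governs: 50.1 kips.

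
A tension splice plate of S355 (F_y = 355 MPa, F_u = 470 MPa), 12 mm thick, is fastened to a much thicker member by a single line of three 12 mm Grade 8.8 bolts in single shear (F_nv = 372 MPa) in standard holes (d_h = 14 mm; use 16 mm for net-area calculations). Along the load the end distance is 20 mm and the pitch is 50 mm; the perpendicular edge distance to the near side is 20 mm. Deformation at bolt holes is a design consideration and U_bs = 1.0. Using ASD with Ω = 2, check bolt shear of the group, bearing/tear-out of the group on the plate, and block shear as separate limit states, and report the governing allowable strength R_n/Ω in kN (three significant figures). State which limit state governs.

Bolt shear: A_b = π·12²/4 = 113.1 mm²; R_n = 372 × 113.1 × 3 × 1 / 1000 = 126.2 kN → 126.2 / 2 = 63.1 kN.
Bearing: edge l_c = 13, r_n = 87.98 kN; interior l_c = 36, r_n = 162.4 kN; R_n = 87.98 + 2·162.4 = 412.8 kN → 206 kN.
Block shear: A_gv = 1440, A_nv = 960, A_nt = 144 mm²; R_n = min(0.6F_uA_nv, 0.6F_yA_gv) + U_bs·F_u·A_nt = 338.4 kN → 169 kN.
Bolt shear governs: 63.1 kN.

63.1 kN (bolt shear governs)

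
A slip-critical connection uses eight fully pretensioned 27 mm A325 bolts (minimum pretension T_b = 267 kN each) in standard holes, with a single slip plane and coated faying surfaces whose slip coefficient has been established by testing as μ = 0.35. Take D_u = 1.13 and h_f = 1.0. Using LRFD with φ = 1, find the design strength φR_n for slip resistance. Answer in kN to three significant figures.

845 kN

R_n = μ · D_u · h_f · T_b · n_s · n_b = 0.35 × 1.13 × 1.0 × 267 × 1 × 8 = 844.8 kN.
Design strength φR_n = 1 × 844.8 = 845 kN.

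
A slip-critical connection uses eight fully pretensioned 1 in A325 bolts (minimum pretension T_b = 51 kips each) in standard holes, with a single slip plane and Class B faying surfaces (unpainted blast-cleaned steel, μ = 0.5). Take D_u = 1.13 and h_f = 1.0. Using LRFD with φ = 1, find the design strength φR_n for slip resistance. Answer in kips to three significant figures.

R_n = μ · D_u · h_f · T_b · n_s · n_b = 0.5 × 1.13 × 1.0 × 51 × 1 × 8 = 230.5 kips.
Design strength φR_n = 1 × 230.5 = 231 kips.

231 kips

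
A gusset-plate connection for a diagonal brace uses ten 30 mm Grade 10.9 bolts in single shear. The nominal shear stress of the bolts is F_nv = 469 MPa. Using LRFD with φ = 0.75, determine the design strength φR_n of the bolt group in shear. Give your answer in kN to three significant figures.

A_b = π × 30² / 4 = 706.9 mm².
R_n = F_nv · A_b · n · n_s = 469 × 706.9 × 10 × 1 / 1000 = 3315 kN.
Design strength φR_n = 0.75 × 3315 = 2490 kN.

2490 kN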